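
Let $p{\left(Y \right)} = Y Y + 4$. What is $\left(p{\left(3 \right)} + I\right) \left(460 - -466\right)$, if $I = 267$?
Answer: $259280$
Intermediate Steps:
$p{\left(Y \right)} = 4 + Y^{2}$ ($p{\left(Y \right)} = Y^{2} + 4 = 4 + Y^{2}$)
$\left(p{\left(3 \right)} + I\right) \left(460 - -466\right) = \left(\left(4 + 3^{2}\right) + 267\right) \left(460 - -466\right) = \left(\left(4 + 9\right) + 267\right) \left(460 + 466\right) = \left(13 + 267\right) 926 = 280 \cdot 926 = 259280$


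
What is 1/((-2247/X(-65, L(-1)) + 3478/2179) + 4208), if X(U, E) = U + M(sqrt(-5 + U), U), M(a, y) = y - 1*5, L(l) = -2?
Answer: 98055/414404021 ≈ 0.00023662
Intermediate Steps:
M(a, y) = -5 + y (M(a, y) = y - 5 = -5 + y)
X(U, E) = -5 + 2*U (X(U, E) = U + (-5 + U) = -5 + 2*U)
1/((-2247/X(-65, L(-1)) + 3478/2179) + 4208) = 1/((-2247/(-5 + 2*(-65)) + 3478/2179) + 4208) = 1/((-2247/(-5 - 130) + 3478*(1/2179)) + 4208) = 1/((-2247/(-135) + 3478/2179) + 4208) = 1/((-2247*(-1/135) + 3478/2179) + 4208) = 1/((749/45 + 3478/2179) + 4208) = 1/(1788581/98055 + 4208) = 1/(414404021/98055) = 98055/414404021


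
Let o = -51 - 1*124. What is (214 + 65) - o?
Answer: 454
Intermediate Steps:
o = -175 (o = -51 - 124 = -175)
(214 + 65) - o = (214 + 65) - 1*(-175) = 279 + 175 = 454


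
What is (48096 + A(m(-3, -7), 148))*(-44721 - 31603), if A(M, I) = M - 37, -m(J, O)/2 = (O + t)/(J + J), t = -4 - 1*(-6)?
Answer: -11003783728/3 ≈ -3.6679e+9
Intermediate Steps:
t = 2 (t = -4 + 6 = 2)
m(J, O) = -(2 + O)/J (m(J, O) = -2*(O + 2)/(J + J) = -2*(2 + O)/(2*J) = -2*(2 + O)*1/(2*J) = -(2 + O)/J)
A(M, I) = -37 + M
(48096 + A(m(-3, -7), 148))*(-44721 - 31603) = (48096 + (-37 + (-2 - 1*(-7))/(-3)))*(-44721 - 31603) = (48096 + (-37 - (-2 + 7)/3))*(-76324) = (48096 + (-37 - ⅓*5))*(-76324) = (48096 + (-37 - 5/3))*(-76324) = (48096 - 116/3)*(-76324) = (144172/3)*(-76324) = -11003783728/3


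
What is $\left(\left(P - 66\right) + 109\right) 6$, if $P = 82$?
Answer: $750$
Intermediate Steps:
$\left(\left(P - 66\right) + 109\right) 6 = \left(\left(82 - 66\right) + 109\right) 6 = \left(16 + 109\right) 6 = 125 \cdot 6 = 750$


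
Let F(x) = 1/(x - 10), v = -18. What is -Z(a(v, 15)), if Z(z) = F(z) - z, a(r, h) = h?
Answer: 74/5 ≈ 14.800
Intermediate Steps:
F(x) = 1/(-10 + x)
Z(z) = 1/(-10 + z) - z
-Z(a(v, 15)) = -(1 - 1*15*(-10 + 15))/(-10 + 15) = -(1 - 1*15*5)/5 = -(1 - 75)/5 = -(-74)/5 = -1*(-74/5) = 74/5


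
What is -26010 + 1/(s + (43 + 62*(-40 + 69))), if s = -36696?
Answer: -906578551/34855 ≈ -26010.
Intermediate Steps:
-26010 + 1/(s + (43 + 62*(-40 + 69))) = -26010 + 1/(-36696 + (43 + 62*(-40 + 69))) = -26010 + 1/(-36696 + (43 + 62*29)) = -26010 + 1/(-36696 + (43 + 1798)) = -26010 + 1/(-36696 + 1841) = -26010 + 1/(-34855) = -26010 - 1/34855 = -906578551/34855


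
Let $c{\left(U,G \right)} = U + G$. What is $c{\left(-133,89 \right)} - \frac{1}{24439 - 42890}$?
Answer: $- \frac{811843}{18451} \approx -44.0$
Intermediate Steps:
$c{\left(U,G \right)} = G + U$
$c{\left(-133,89 \right)} - \frac{1}{24439 - 42890} = \left(89 - 133\right) - \frac{1}{24439 - 42890} = -44 - \frac{1}{-18451} = -44 - - \frac{1}{18451} = -44 + \frac{1}{18451} = - \frac{811843}{18451}$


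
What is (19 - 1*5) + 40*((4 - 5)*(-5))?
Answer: 214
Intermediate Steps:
(19 - 1*5) + 40*((4 - 5)*(-5)) = (19 - 5) + 40*(-1*(-5)) = 14 + 40*5 = 14 + 200 = 214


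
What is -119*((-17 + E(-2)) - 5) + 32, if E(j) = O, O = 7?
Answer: 1817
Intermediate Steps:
E(j) = 7
-119*((-17 + E(-2)) - 5) + 32 = -119*((-17 + 7) - 5) + 32 = -119*(-10 - 5) + 32 = -119*(-15) + 32 = 1785 + 32 = 1817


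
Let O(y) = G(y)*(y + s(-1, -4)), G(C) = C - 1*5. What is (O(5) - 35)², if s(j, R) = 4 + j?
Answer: 1225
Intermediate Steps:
G(C) = -5 + C (G(C) = C - 5 = -5 + C)
O(y) = (-5 + y)*(3 + y) (O(y) = (-5 + y)*(y + (4 - 1)) = (-5 + y)*(y + 3) = (-5 + y)*(3 + y))
(O(5) - 35)² = ((-5 + 5)*(3 + 5) - 35)² = (0*8 - 35)² = (0 - 35)² = (-35)² = 1225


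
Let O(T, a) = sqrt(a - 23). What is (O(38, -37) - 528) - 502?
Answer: -1030 + 2*I*sqrt(15) ≈ -1030.0 + 7.746*I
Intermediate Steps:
O(T, a) = sqrt(-23 + a)
(O(38, -37) - 528) - 502 = (sqrt(-23 - 37) - 528) - 502 = (sqrt(-60) - 528) - 502 = (2*I*sqrt(15) - 528) - 502 = (-528 + 2*I*sqrt(15)) - 502 = -1030 + 2*I*sqrt(15)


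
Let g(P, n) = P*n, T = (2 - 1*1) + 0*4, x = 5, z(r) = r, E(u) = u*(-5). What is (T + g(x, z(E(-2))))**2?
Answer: 2601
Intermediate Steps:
E(u) = -5*u
T = 1 (T = (2 - 1) + 0 = 1 + 0 = 1)
(T + g(x, z(E(-2))))**2 = (1 + 5*(-5*(-2)))**2 = (1 + 5*10)**2 = (1 + 50)**2 = 51**2 = 2601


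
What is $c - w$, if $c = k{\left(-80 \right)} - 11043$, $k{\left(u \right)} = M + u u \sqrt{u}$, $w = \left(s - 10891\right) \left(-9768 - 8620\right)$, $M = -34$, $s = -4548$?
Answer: $-283903409 + 25600 i \sqrt{5} \approx -2.839 \cdot 10^{8} + 57243.0 i$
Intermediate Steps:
$w = 283892332$ ($w = \left(-4548 - 10891\right) \left(-9768 - 8620\right) = \left(-15439\right) \left(-18388\right) = 283892332$)
$k{\left(u \right)} = -34 + u^{\frac{5}{2}}$ ($k{\left(u \right)} = -34 + u u \sqrt{u} = -34 + u^{2} \sqrt{u} = -34 + u^{\frac{5}{2}}$)
$c = -11077 + 25600 i \sqrt{5}$ ($c = \left(-34 + \left(-80\right)^{\frac{5}{2}}\right) - 11043 = \left(-34 + 25600 i \sqrt{5}\right) - 11043 = -11077 + 25600 i \sqrt{5} \approx -11077.0 + 57243.0 i$)
$c - w = \left(-11077 + 25600 i \sqrt{5}\right) - 283892332 = -283903409 + 25600 i \sqrt{5}$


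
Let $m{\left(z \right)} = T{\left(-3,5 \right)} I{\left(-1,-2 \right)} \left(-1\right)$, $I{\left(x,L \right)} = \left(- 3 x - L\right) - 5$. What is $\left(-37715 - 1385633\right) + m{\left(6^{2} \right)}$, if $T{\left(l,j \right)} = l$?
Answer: $-1423348$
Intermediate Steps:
$I{\left(x,L \right)} = -5 - L - 3 x$ ($I{\left(x,L \right)} = \left(- L - 3 x\right) - 5 = -5 - L - 3 x$)
$m{\left(z \right)} = 0$ ($m{\left(z \right)} = - 3 \left(-5 - -2 - -3\right) \left(-1\right) = - 3 \left(-5 + 2 + 3\right) \left(-1\right) = \left(-3\right) 0 \left(-1\right) = 0 \left(-1\right) = 0$)
$\left(-37715 - 1385633\right) + m{\left(6^{2} \right)} = \left(-37715 - 1385633\right) + 0 = -1423348 + 0 = -1423348$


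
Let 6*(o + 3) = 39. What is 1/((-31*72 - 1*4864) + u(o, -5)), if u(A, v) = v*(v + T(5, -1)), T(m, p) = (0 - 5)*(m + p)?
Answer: -1/6971 ≈ -0.00014345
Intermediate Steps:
o = 7/2 (o = -3 + (1/6)*39 = -3 + 13/2 = 7/2 ≈ 3.5000)
T(m, p) = -5*m - 5*p (T(m, p) = -5*(m + p) = -5*m - 5*p)
u(A, v) = v*(-20 + v) (u(A, v) = v*(v + (-5*5 - 5*(-1))) = v*(v + (-25 + 5)) = v*(v - 20) = v*(-20 + v))
1/((-31*72 - 1*4864) + u(o, -5)) = 1/((-31*72 - 1*4864) - 5*(-20 - 5)) = 1/((-2232 - 4864) - 5*(-25)) = 1/(-7096 + 125) = 1/(-6971) = -1/6971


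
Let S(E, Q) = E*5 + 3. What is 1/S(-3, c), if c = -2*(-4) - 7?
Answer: -1/12 ≈ -0.083333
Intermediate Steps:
c = 1 (c = 8 - 7 = 1)
S(E, Q) = 3 + 5*E (S(E, Q) = 5*E + 3 = 3 + 5*E)
1/S(-3, c) = 1/(3 + 5*(-3)) = 1/(3 - 15) = 1/(-12) = -1/12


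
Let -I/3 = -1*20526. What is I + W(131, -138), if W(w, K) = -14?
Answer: 61564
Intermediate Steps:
I = 61578 (I = -(-3)*20526 = -3*(-20526) = 61578)
I + W(131, -138) = 61578 - 14 = 61564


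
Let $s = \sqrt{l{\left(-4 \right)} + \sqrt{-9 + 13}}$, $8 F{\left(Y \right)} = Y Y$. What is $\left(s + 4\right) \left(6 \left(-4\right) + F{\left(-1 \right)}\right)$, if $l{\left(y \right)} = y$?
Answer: $- \frac{191}{2} - \frac{191 i \sqrt{2}}{8} \approx -95.5 - 33.764 i$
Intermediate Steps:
$F{\left(Y \right)} = \frac{Y^{2}}{8}$ ($F{\left(Y \right)} = \frac{Y Y}{8} = \frac{Y^{2}}{8}$)
$s = i \sqrt{2}$ ($s = \sqrt{-4 + \sqrt{-9 + 13}} = \sqrt{-4 + \sqrt{4}} = \sqrt{-4 + 2} = \sqrt{-2} = i \sqrt{2} \approx 1.4142 i$)
$\left(s + 4\right) \left(6 \left(-4\right) + F{\left(-1 \right)}\right) = \left(i \sqrt{2} + 4\right) \left(6 \left(-4\right) + \frac{\left(-1\right)^{2}}{8}\right) = \left(4 + i \sqrt{2}\right) \left(-24 + \frac{1}{8} \cdot 1\right) = \left(4 + i \sqrt{2}\right) \left(-24 + \frac{1}{8}\right) = \left(4 + i \sqrt{2}\right) \left(- \frac{191}{8}\right) = - \frac{191}{2} - \frac{191 i \sqrt{2}}{8}$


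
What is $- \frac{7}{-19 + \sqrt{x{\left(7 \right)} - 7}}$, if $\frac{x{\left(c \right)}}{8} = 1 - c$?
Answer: $\frac{133}{416} + \frac{7 i \sqrt{55}}{416} \approx 0.31971 + 0.12479 i$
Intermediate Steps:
$x{\left(c \right)} = 8 - 8 c$ ($x{\left(c \right)} = 8 \left(1 - c\right) = 8 - 8 c$)
$- \frac{7}{-19 + \sqrt{x{\left(7 \right)} - 7}} = - \frac{7}{-19 + \sqrt{\left(8 - 56\right) - 7}} = - \frac{7}{-19 + \sqrt{-48 - 7}} = - \frac{7}{-19 + \sqrt{-55}} = - \frac{7}{-19 + i \sqrt{55}}$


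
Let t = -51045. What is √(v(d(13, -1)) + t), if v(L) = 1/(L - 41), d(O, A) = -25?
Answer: I*√222352086/66 ≈ 225.93*I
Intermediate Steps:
v(L) = 1/(-41 + L)
√(v(d(13, -1)) + t) = √(1/(-41 - 25) - 51045) = √(1/(-66) - 51045) = √(-1/66 - 51045) = √(-3368971/66) = I*√222352086/66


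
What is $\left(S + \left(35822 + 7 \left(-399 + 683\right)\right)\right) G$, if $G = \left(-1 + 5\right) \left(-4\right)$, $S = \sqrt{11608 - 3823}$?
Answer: $-604960 - 48 \sqrt{865} \approx -6.0637 \cdot 10^{5}$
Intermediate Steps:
$S = 3 \sqrt{865}$ ($S = \sqrt{7785} = 3 \sqrt{865} \approx 88.233$)
$G = -16$ ($G = 4 \left(-4\right) = -16$)
$\left(S + \left(35822 + 7 \left(-399 + 683\right)\right)\right) G = \left(3 \sqrt{865} + \left(35822 + 7 \left(-399 + 683\right)\right)\right) \left(-16\right) = \left(3 \sqrt{865} + \left(35822 + 7 \cdot 284\right)\right) \left(-16\right) = \left(3 \sqrt{865} + \left(35822 + 1988\right)\right) \left(-16\right) = \left(3 \sqrt{865} + 37810\right) \left(-16\right) = \left(37810 + 3 \sqrt{865}\right) \left(-16\right) = -604960 - 48 \sqrt{865}$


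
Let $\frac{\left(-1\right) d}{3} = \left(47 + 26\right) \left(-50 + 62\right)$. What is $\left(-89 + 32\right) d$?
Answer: $149796$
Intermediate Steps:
$d = -2628$ ($d = - 3 \left(47 + 26\right) \left(-50 + 62\right) = - 3 \cdot 73 \cdot 12 = \left(-3\right) 876 = -2628$)
$\left(-89 + 32\right) d = \left(-89 + 32\right) \left(-2628\right) = \left(-57\right) \left(-2628\right) = 149796$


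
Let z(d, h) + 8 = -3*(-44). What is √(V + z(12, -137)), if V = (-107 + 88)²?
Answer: √485 ≈ 22.023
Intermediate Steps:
z(d, h) = 124 (z(d, h) = -8 - 3*(-44) = -8 + 132 = 124)
V = 361 (V = (-19)² = 361)
√(V + z(12, -137)) = √(361 + 124) = √485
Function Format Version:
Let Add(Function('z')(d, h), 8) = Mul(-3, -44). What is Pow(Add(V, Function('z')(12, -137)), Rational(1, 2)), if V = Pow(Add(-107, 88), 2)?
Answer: Pow(485, Rational(1, 2)) ≈ 22.023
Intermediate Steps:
Function('z')(d, h) = 124 (Function('z')(d, h) = Add(-8, Mul(-3, -44)) = Add(-8, 132) = 124)
V = 361 (V = Pow(-19, 2) = 361)
Pow(Add(V, Function('z')(12, -137)), Rational(1, 2)) = Pow(Add(361, 124), Rational(1, 2)) = Pow(485, Rational(1, 2))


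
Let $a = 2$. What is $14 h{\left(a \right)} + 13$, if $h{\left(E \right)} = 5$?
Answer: $83$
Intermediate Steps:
$14 h{\left(a \right)} + 13 = 14 \cdot 5 + 13 = 70 + 13 = 83$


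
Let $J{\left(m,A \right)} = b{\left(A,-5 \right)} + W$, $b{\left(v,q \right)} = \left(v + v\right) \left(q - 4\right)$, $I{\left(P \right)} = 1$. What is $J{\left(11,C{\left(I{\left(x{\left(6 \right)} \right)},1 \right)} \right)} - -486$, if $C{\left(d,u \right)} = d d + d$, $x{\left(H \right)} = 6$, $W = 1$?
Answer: $451$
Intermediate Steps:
$C{\left(d,u \right)} = d + d^{2}$ ($C{\left(d,u \right)} = d^{2} + d = d + d^{2}$)
$b{\left(v,q \right)} = 2 v \left(-4 + q\right)$
$J{\left(m,A \right)} = 1 - 18 A$ ($J{\left(m,A \right)} = 2 A \left(-4 - 5\right) + 1 = 2 A \left(-9\right) + 1 = - 18 A + 1 = 1 - 18 A$)
$J{\left(11,C{\left(I{\left(x{\left(6 \right)} \right)},1 \right)} \right)} - -486 = \left(1 - 18 \cdot 1 \left(1 + 1\right)\right) - -486 = \left(1 - 18 \cdot 1 \cdot 2\right) + 486 = \left(1 - 36\right) + 486 = -35 + 486 = 451$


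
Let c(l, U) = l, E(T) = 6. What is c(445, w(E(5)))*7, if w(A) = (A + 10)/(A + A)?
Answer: 3115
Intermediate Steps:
w(A) = (10 + A)/(2*A) (w(A) = (10 + A)/((2*A)) = (10 + A)*(1/(2*A)) = (10 + A)/(2*A))
c(445, w(E(5)))*7 = 445*7 = 3115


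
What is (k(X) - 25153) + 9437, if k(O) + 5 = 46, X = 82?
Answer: -15675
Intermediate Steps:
k(O) = 41 (k(O) = -5 + 46 = 41)
(k(X) - 25153) + 9437 = (41 - 25153) + 9437 = -25112 + 9437 = -15675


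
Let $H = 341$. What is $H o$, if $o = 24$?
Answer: $8184$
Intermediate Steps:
$H o = 341 \cdot 24 = 8184$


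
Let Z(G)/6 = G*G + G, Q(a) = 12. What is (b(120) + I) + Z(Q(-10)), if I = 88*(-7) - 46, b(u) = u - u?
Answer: 274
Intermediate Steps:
b(u) = 0
Z(G) = 6*G + 6*G² (Z(G) = 6*(G*G + G) = 6*(G² + G) = 6*(G + G²) = 6*G + 6*G²)
I = -662 (I = -616 - 46 = -662)
(b(120) + I) + Z(Q(-10)) = (0 - 662) + 6*12*(1 + 12) = -662 + 6*12*13 = -662 + 936 = 274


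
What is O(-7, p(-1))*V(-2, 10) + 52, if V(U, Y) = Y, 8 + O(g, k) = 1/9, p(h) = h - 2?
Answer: -242/9 ≈ -26.889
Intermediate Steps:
p(h) = -2 + h
O(g, k) = -71/9 (O(g, k) = -8 + 1/9 = -8 + ⅑ = -71/9)
O(-7, p(-1))*V(-2, 10) + 52 = -71/9*10 + 52 = -710/9 + 52 = -242/9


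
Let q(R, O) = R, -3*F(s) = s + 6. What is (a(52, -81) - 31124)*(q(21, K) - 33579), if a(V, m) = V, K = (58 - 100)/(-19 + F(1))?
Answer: 1042714176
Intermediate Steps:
F(s) = -2 - s/3 (F(s) = -(s + 6)/3 = -(6 + s)/3 = -2 - s/3)
K = 63/32 (K = (58 - 100)/(-19 + (-2 - ⅓*1)) = -42/(-19 + (-2 - ⅓)) = -42/(-19 - 7/3) = -42/(-64/3) = -42*(-3/64) = 63/32 ≈ 1.9688)
(a(52, -81) - 31124)*(q(21, K) - 33579) = (52 - 31124)*(21 - 33579) = -31072*(-33558) = 1042714176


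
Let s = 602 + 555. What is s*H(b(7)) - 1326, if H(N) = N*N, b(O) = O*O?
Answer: 2776631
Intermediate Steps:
b(O) = O²
s = 1157
H(N) = N²
s*H(b(7)) - 1326 = 1157*(7²)² - 1326 = 1157*49² - 1326 = 1157*2401 - 1326 = 2777957 - 1326 = 2776631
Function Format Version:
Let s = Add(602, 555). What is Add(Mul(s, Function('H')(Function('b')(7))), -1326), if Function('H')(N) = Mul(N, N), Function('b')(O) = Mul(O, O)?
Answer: 2776631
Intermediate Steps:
Function('b')(O) = Pow(O, 2)
s = 1157
Function('H')(N) = Pow(N, 2)
Add(Mul(s, Function('H')(Function('b')(7))), -1326) = Add(Mul(1157, Pow(Pow(7, 2), 2)), -1326) = Add(Mul(1157, Pow(49, 2)), -1326) = Add(Mul(1157, 2401), -1326) = Add(2777957, -1326) = 2776631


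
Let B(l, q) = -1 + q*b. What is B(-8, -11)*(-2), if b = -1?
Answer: -20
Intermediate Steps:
B(l, q) = -1 - q (B(l, q) = -1 + q*(-1) = -1 - q)
B(-8, -11)*(-2) = (-1 - 1*(-11))*(-2) = (-1 + 11)*(-2) = 10*(-2) = -20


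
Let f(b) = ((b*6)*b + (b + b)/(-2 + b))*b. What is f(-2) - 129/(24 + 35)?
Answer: -3079/59 ≈ -52.186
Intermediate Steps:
f(b) = b*(6*b**2 + 2*b/(-2 + b)) (f(b) = ((6*b)*b + (2*b)/(-2 + b))*b = (6*b**2 + 2*b/(-2 + b))*b = b*(6*b**2 + 2*b/(-2 + b)))
f(-2) - 129/(24 + 35) = (-2)**2*(2 - 12*(-2) + 6*(-2)**2)/(-2 - 2) - 129/(24 + 35) = 4*(2 + 24 + 6*4)/(-4) - 129/59 = 4*(-1/4)*(2 + 24 + 24) + (1/59)*(-129) = 4*(-1/4)*50 - 129/59 = -50 - 129/59 = -3079/59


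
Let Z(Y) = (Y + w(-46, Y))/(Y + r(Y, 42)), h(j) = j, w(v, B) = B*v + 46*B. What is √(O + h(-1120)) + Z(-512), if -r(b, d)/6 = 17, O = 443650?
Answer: 256/307 + 3*√49170 ≈ 666.06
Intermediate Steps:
w(v, B) = 46*B + B*v
r(b, d) = -102 (r(b, d) = -6*17 = -102)
Z(Y) = Y/(-102 + Y) (Z(Y) = (Y + Y*(46 - 46))/(Y - 102) = (Y + Y*0)/(-102 + Y) = (Y + 0)/(-102 + Y) = Y/(-102 + Y))
√(O + h(-1120)) + Z(-512) = √(443650 - 1120) - 512/(-102 - 512) = √442530 - 512/(-614) = 3*√49170 - 512*(-1/614) = 3*√49170 + 256/307 = 256/307 + 3*√49170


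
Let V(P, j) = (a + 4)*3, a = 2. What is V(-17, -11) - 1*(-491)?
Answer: 509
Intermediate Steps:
V(P, j) = 18 (V(P, j) = (2 + 4)*3 = 6*3 = 18)
V(-17, -11) - 1*(-491) = 18 - 1*(-491) = 18 + 491 = 509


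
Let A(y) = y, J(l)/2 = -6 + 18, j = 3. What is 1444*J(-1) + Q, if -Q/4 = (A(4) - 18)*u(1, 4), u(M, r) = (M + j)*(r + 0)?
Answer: 35552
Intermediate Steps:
J(l) = 24 (J(l) = 2*(-6 + 18) = 2*12 = 24)
u(M, r) = r*(3 + M) (u(M, r) = (M + 3)*(r + 0) = (3 + M)*r = r*(3 + M))
Q = 896 (Q = -4*(4 - 18)*4*(3 + 1) = -(-56)*4*4 = -(-56)*16 = -4*(-224) = 896)
1444*J(-1) + Q = 1444*24 + 896 = 34656 + 896 = 35552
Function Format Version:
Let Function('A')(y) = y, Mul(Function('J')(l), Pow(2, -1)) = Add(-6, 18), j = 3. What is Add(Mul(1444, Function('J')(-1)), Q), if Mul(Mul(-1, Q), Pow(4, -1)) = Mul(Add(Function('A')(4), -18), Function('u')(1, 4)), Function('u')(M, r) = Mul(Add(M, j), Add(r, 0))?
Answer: 35552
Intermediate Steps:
Function('J')(l) = 24 (Function('J')(l) = Mul(2, Add(-6, 18)) = Mul(2, 12) = 24)
Function('u')(M, r) = Mul(r, Add(3, M)) (Function('u')(M, r) = Mul(Add(M, 3), Add(r, 0)) = Mul(Add(3, M), r) = Mul(r, Add(3, M)))
Q = 896 (Q = Mul(-4, Mul(Add(4, -18), Mul(4, Add(3, 1)))) = Mul(-4, Mul(-14, Mul(4, 4))) = Mul(-4, Mul(-14, 16)) = Mul(-4, -224) = 896)
Add(Mul(1444, Function('J')(-1)), Q) = Add(Mul(1444, 24), 896) = Add(34656, 896) = 35552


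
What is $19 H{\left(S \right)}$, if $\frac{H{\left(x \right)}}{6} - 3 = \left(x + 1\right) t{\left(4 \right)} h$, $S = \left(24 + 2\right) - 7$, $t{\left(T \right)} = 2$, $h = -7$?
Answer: $-31578$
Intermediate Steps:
$S = 19$ ($S = 26 - 7 = 19$)
$H{\left(x \right)} = -66 - 84 x$ ($H{\left(x \right)} = 18 + 6 \left(x + 1\right) 2 \left(-7\right) = 18 + 6 \left(1 + x\right) 2 \left(-7\right) = 18 + 6 \left(2 + 2 x\right) \left(-7\right) = 18 + 6 \left(-14 - 14 x\right) = 18 - \left(84 + 84 x\right) = -66 - 84 x$)
$19 H{\left(S \right)} = 19 \left(-66 - 1596\right) = 19 \left(-1662\right) = -31578$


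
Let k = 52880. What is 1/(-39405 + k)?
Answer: 1/13475 ≈ 7.4212e-5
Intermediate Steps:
1/(-39405 + k) = 1/(-39405 + 52880) = 1/13475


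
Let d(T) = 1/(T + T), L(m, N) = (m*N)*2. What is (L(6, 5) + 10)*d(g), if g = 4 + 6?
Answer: 7/2 ≈ 3.5000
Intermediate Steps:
L(m, N) = 2*N*m (L(m, N) = (N*m)*2 = 2*N*m)
g = 10
d(T) = 1/(2*T)
(L(6, 5) + 10)*d(g) = (2*5*6 + 10)*((½)/10) = (60 + 10)*((½)*(⅒)) = 70*(1/20) = 7/2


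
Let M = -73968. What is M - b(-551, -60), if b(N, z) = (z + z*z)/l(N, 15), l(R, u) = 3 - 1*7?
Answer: -73083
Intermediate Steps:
l(R, u) = -4 (l(R, u) = 3 - 7 = -4)
b(N, z) = -z/4 - z**2/4 (b(N, z) = (z + z*z)/(-4) = (z + z**2)*(-1/4) = -z/4 - z**2/4)
M - b(-551, -60) = -73968 - (-1)*(-60)*(1 - 60)/4 = -73968 - (-1)*(-60)*(-59)/4 = -73968 - 1*(-885) = -73968 + 885 = -73083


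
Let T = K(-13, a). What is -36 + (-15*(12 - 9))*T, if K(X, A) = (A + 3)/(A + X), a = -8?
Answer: -327/7 ≈ -46.714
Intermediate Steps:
K(X, A) = (3 + A)/(A + X)
T = 5/21 (T = (3 - 8)/(-8 - 13) = -5/(-21) = -1/21*(-5) = 5/21 ≈ 0.23810)
-36 + (-15*(12 - 9))*T = -36 - 15*(12 - 9)*(5/21) = -36 - 15*3*(5/21) = -36 - 45*5/21 = -36 - 75/7 = -327/7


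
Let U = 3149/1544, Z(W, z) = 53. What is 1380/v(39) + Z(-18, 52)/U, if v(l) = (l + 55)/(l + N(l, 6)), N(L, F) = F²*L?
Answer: 66791722/3149 ≈ 21210.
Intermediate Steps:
N(L, F) = L*F²
U = 3149/1544 (U = 3149*(1/1544) = 3149/1544 ≈ 2.0395)
v(l) = (55 + l)/(37*l) (v(l) = (l + 55)/(l + l*6²) = (55 + l)/(l + l*36) = (55 + l)/(l + 36*l) = (55 + l)/((37*l)) = (55 + l)*(1/(37*l)) = (55 + l)/(37*l))
1380/v(39) + Z(-18, 52)/U = 1380/(((1/37)*(55 + 39)/39)) + 53/(3149/1544) = 1380/(((1/37)*(1/39)*94)) + 53*(1544/3149) = 1380/(94/1443) + 81832/3149 = 1380*(1443/94) + 81832/3149 = 995670/47 + 81832/3149 = 66791722/3149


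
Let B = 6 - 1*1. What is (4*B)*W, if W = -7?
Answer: -140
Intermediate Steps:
B = 5 (B = 6 - 1 = 5)
(4*B)*W = (4*5)*(-7) = 20*(-7) = -140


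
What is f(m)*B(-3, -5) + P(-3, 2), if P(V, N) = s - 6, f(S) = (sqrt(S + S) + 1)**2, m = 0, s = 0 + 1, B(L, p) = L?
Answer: -8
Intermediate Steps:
s = 1
f(S) = (1 + sqrt(2)*sqrt(S))**2 (f(S) = (sqrt(2*S) + 1)**2 = (sqrt(2)*sqrt(S) + 1)**2 = (1 + sqrt(2)*sqrt(S))**2)
P(V, N) = -5 (P(V, N) = 1 - 6 = -5)
f(m)*B(-3, -5) + P(-3, 2) = (1 + sqrt(2)*sqrt(0))**2*(-3) - 5 = (1 + sqrt(2)*0)**2*(-3) - 5 = (1 + 0)**2*(-3) - 5 = 1**2*(-3) - 5 = 1*(-3) - 5 = -3 - 5 = -8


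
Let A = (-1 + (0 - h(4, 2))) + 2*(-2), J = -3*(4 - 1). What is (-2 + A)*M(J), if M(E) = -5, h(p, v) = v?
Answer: 45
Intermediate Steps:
J = -9 (J = -3*3 = -9)
A = -7 (A = (-1 + (0 - 1*2)) + 2*(-2) = (-1 + (0 - 2)) - 4 = (-1 - 2) - 4 = -3 - 4 = -7)
(-2 + A)*M(J) = (-2 - 7)*(-5) = -9*(-5) = 45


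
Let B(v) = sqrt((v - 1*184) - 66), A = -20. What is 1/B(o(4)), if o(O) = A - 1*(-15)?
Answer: -I*sqrt(255)/255 ≈ -0.062622*I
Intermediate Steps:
o(O) = -5 (o(O) = -20 - 1*(-15) = -20 + 15 = -5)
B(v) = sqrt(-250 + v) (B(v) = sqrt((v - 184) - 66) = sqrt((-184 + v) - 66) = sqrt(-250 + v))
1/B(o(4)) = 1/(sqrt(-250 - 5)) = 1/(sqrt(-255)) = 1/(I*sqrt(255)) = -I*sqrt(255)/255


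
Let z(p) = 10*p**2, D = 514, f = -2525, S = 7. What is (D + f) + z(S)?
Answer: -1521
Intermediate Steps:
(D + f) + z(S) = (514 - 2525) + 10*7**2 = -2011 + 10*49 = -2011 + 490 = -1521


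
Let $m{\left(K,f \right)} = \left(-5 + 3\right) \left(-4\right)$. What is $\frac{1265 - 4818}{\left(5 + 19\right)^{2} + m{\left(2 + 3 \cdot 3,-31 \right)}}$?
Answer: $- \frac{3553}{584} \approx -6.0839$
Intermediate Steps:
$m{\left(K,f \right)} = 8$ ($m{\left(K,f \right)} = \left(-2\right) \left(-4\right) = 8$)
$\frac{1265 - 4818}{\left(5 + 19\right)^{2} + m{\left(2 + 3 \cdot 3,-31 \right)}} = \frac{1265 - 4818}{\left(5 + 19\right)^{2} + 8} = - \frac{3553}{24^{2} + 8} = - \frac{3553}{576 + 8} = - \frac{3553}{584}$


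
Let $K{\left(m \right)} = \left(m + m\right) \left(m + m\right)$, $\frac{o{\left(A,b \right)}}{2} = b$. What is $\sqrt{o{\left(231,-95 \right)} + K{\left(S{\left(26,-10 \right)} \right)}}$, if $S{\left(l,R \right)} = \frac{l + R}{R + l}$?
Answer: $i \sqrt{186} \approx 13.638 i$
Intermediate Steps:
$S{\left(l,R \right)} = 1$ ($S{\left(l,R \right)} = \frac{R + l}{R + l} = 1$)
$o{\left(A,b \right)} = 2 b$
$K{\left(m \right)} = 4 m^{2}$ ($K{\left(m \right)} = 2 m 2 m = 4 m^{2}$)
$\sqrt{o{\left(231,-95 \right)} + K{\left(S{\left(26,-10 \right)} \right)}} = \sqrt{2 \left(-95\right) + 4 \cdot 1^{2}} = \sqrt{-190 + 4 \cdot 1} = \sqrt{-190 + 4} = \sqrt{-186} = i \sqrt{186}$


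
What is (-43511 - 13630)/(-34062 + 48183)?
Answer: -6349/1569 ≈ -4.0465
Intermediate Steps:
(-43511 - 13630)/(-34062 + 48183) = -57141/14121 = -57141*1/14121 = -6349/1569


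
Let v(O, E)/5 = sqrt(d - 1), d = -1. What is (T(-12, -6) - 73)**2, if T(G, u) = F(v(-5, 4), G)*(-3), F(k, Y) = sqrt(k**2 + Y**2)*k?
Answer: -36971 + 4380*I*sqrt(47) ≈ -36971.0 + 30028.0*I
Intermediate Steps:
v(O, E) = 5*I*sqrt(2) (v(O, E) = 5*sqrt(-1 - 1) = 5*sqrt(-2) = 5*(I*sqrt(2)) = 5*I*sqrt(2))
F(k, Y) = k*sqrt(Y**2 + k**2) (F(k, Y) = sqrt(Y**2 + k**2)*k = k*sqrt(Y**2 + k**2))
T(G, u) = -15*I*sqrt(2)*sqrt(-50 + G**2) (T(G, u) = ((5*I*sqrt(2))*sqrt(G**2 + (5*I*sqrt(2))**2))*(-3) = ((5*I*sqrt(2))*sqrt(G**2 - 50))*(-3) = ((5*I*sqrt(2))*sqrt(-50 + G**2))*(-3) = (5*I*sqrt(2)*sqrt(-50 + G**2))*(-3) = -15*I*sqrt(2)*sqrt(-50 + G**2))
(T(-12, -6) - 73)**2 = (-15*I*sqrt(2)*sqrt(-50 + (-12)**2) - 73)**2 = (-15*I*sqrt(2)*sqrt(-50 + 144) - 73)**2 = (-15*I*sqrt(2)*sqrt(94) - 73)**2 = (-30*I*sqrt(47) - 73)**2 = (-73 - 30*I*sqrt(47))**2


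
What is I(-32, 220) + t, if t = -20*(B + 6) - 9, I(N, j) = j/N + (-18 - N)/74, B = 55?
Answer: -365763/296 ≈ -1235.7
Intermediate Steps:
I(N, j) = -9/37 - N/74 + j/N (I(N, j) = j/N + (-18 - N)*(1/74) = j/N + (-9/37 - N/74) = -9/37 - N/74 + j/N)
t = -1229 (t = -20*(55 + 6) - 9 = -20*61 - 9 = -1220 - 9 = -1229)
I(-32, 220) + t = (220 - 1/74*(-32)*(18 - 32))/(-32) - 1229 = -(220 - 1/74*(-32)*(-14))/32 - 1229 = -(220 - 224/37)/32 - 1229 = -1/32*7916/37 - 1229 = -1979/296 - 1229 = -365763/296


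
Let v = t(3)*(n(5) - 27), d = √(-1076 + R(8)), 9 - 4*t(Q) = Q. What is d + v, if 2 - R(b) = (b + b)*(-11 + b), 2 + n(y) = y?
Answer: -36 + 3*I*√114 ≈ -36.0 + 32.031*I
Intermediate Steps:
n(y) = -2 + y
R(b) = 2 - 2*b*(-11 + b) (R(b) = 2 - (b + b)*(-11 + b) = 2 - 2*b*(-11 + b))
t(Q) = 9/4 - Q/4
d = 3*I*√114 (d = √(-1076 + (2 - 2*8² + 22*8)) = √(-1076 + (2 - 2*64 + 176)) = √(-1076 + (2 - 128 + 176)) = √(-1076 + 50) = √(-1026) = 3*I*√114 ≈ 32.031*I)
v = -36 (v = (9/4 - ¼*3)*((-2 + 5) - 27) = (9/4 - ¾)*(3 - 27) = (3/2)*(-24) = -36)
d + v = 3*I*√114 - 36 = -36 + 3*I*√114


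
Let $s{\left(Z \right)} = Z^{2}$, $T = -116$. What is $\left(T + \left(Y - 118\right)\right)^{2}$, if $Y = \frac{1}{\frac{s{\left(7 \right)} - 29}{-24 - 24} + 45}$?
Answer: $\frac{15669531684}{286225} \approx 54746.0$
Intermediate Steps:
$Y = \frac{12}{535}$ ($Y = \frac{1}{\frac{7^{2} - 29}{-24 - 24} + 45} = \frac{1}{\frac{49 - 29}{-48} + 45} = \frac{1}{20 \left(- \frac{1}{48}\right) + 45} = \frac{1}{- \frac{5}{12} + 45} = \frac{1}{\frac{535}{12}} = \frac{12}{535} \approx 0.02243$)
$\left(T + \left(Y - 118\right)\right)^{2} = \left(-116 + \left(\frac{12}{535} - 118\right)\right)^{2} = \left(-116 - \frac{63118}{535}\right)^{2} = \left(- \frac{125178}{535}\right)^{2} = \frac{15669531684}{286225}$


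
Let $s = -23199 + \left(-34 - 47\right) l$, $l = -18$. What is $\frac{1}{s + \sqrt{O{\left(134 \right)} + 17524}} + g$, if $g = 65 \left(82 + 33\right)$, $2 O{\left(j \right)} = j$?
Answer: $\frac{3533084816009}{472653490} - \frac{7 \sqrt{359}}{472653490} \approx 7475.0$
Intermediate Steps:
$O{\left(j \right)} = \frac{j}{2}$
$g = 7475$ ($g = 65 \cdot 115 = 7475$)
$s = -21741$ ($s = -23199 + \left(-34 - 47\right) \left(-18\right) = -23199 - -1458 = -23199 + 1458 = -21741$)
$\frac{1}{s + \sqrt{O{\left(134 \right)} + 17524}} + g = \frac{1}{-21741 + \sqrt{\frac{1}{2} \cdot 134 + 17524}} + 7475 = \frac{1}{-21741 + \sqrt{67 + 17524}} + 7475 = \frac{1}{-21741 + \sqrt{17591}} + 7475 = \frac{1}{-21741 + 7 \sqrt{359}} + 7475 = 7475 + \frac{1}{-21741 + 7 \sqrt{359}}$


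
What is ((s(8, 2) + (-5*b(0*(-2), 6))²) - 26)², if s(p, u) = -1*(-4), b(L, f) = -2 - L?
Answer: 6084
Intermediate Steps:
s(p, u) = 4
((s(8, 2) + (-5*b(0*(-2), 6))²) - 26)² = ((4 + (-5*(-2 - 0*(-2)))²) - 26)² = ((4 + (-5*(-2 - 1*0))²) - 26)² = ((4 + (-5*(-2 + 0))²) - 26)² = ((4 + (-5*(-2))²) - 26)² = ((4 + 10²) - 26)² = ((4 + 100) - 26)² = (104 - 26)² = 78² = 6084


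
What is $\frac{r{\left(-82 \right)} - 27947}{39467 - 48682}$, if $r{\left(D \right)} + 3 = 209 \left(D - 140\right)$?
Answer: $\frac{74348}{9215} \approx 8.0681$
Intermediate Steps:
$r{\left(D \right)} = -29263 + 209 D$ ($r{\left(D \right)} = -3 + 209 \left(D - 140\right) = -3 + 209 \left(-140 + D\right) = -3 + \left(-29260 + 209 D\right) = -29263 + 209 D$)
$\frac{r{\left(-82 \right)} - 27947}{39467 - 48682} = \frac{\left(-29263 + 209 \left(-82\right)\right) - 27947}{39467 - 48682} = \frac{\left(-29263 - 17138\right) - 27947}{-9215} = \left(-46401 - 27947\right) \left(- \frac{1}{9215}\right) = \left(-74348\right) \left(- \frac{1}{9215}\right) = \frac{74348}{9215}$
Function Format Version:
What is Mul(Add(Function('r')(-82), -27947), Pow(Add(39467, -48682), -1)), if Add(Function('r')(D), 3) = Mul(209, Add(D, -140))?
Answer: Rational(74348, 9215) ≈ 8.0681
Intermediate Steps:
Function('r')(D) = Add(-29263, Mul(209, D)) (Function('r')(D) = Add(-3, Mul(209, Add(D, -140))) = Add(-3, Mul(209, Add(-140, D))) = Add(-3, Add(-29260, Mul(209, D))) = Add(-29263, Mul(209, D)))
Mul(Add(Function('r')(-82), -27947), Pow(Add(39467, -48682), -1)) = Mul(Add(Add(-29263, Mul(209, -82)), -27947), Pow(Add(39467, -48682), -1)) = Mul(Add(Add(-29263, -17138), -27947), Pow(-9215, -1)) = Mul(Add(-46401, -27947), Rational(-1, 9215)) = Mul(-74348, Rational(-1, 9215)) = Rational(74348, 9215)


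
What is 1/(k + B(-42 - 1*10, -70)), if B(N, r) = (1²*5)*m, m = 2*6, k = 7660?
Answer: 1/7720 ≈ 0.00012953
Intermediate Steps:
m = 12
B(N, r) = 60 (B(N, r) = (1²*5)*12 = (1*5)*12 = 5*12 = 60)
1/(k + B(-42 - 1*10, -70)) = 1/(7660 + 60) = 1/7720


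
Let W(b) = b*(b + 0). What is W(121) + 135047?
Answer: 149688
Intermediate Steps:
W(b) = b**2 (W(b) = b*b = b**2)
W(121) + 135047 = 121**2 + 135047 = 14641 + 135047 = 149688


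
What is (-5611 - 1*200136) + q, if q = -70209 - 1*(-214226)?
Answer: -61730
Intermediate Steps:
q = 144017 (q = -70209 + 214226 = 144017)
(-5611 - 1*200136) + q = (-5611 - 1*200136) + 144017 = (-5611 - 200136) + 144017 = -205747 + 144017 = -61730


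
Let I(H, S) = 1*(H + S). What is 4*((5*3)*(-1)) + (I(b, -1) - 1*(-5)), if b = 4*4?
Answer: -40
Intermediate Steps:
b = 16
I(H, S) = H + S
4*((5*3)*(-1)) + (I(b, -1) - 1*(-5)) = 4*((5*3)*(-1)) + ((16 - 1) - 1*(-5)) = 4*(15*(-1)) + (15 + 5) = 4*(-15) + 20 = -60 + 20 = -40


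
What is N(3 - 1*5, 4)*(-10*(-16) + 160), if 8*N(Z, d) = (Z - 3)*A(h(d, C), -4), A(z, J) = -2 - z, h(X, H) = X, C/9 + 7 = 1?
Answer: 1200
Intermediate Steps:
C = -54 (C = -63 + 9*1 = -63 + 9 = -54)
N(Z, d) = (-3 + Z)*(-2 - d)/8 (N(Z, d) = ((Z - 3)*(-2 - d))/8 = ((-3 + Z)*(-2 - d))/8 = (-3 + Z)*(-2 - d)/8)
N(3 - 1*5, 4)*(-10*(-16) + 160) = (-(-3 + (3 - 1*5))*(2 + 4)/8)*(-10*(-16) + 160) = (-⅛*(-3 + (3 - 5))*6)*(160 + 160) = -⅛*(-3 - 2)*6*320 = -⅛*(-5)*6*320 = (15/4)*320 = 1200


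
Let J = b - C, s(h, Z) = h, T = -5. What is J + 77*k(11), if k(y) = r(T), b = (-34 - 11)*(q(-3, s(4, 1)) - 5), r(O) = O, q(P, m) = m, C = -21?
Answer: -319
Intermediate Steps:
b = 45 (b = (-34 - 11)*(4 - 5) = -45*(-1) = 45)
k(y) = -5
J = 66 (J = 45 - 1*(-21) = 45 + 21 = 66)
J + 77*k(11) = 66 + 77*(-5) = 66 - 385 = -319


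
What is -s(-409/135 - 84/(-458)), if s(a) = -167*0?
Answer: 0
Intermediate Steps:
s(a) = 0
-s(-409/135 - 84/(-458)) = -1*0 = 0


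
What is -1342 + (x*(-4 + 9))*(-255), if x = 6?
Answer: -8992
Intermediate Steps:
-1342 + (x*(-4 + 9))*(-255) = -1342 + (6*(-4 + 9))*(-255) = -1342 + (6*5)*(-255) = -1342 + 30*(-255) = -1342 - 7650 = -8992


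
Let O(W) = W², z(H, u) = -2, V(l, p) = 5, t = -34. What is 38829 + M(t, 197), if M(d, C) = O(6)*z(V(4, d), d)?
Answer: 38757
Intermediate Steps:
M(d, C) = -72 (M(d, C) = 6²*(-2) = 36*(-2) = -72)
38829 + M(t, 197) = 38829 - 72 = 38757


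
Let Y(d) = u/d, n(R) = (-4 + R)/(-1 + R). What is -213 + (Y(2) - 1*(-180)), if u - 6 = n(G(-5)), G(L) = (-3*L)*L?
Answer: -4481/152 ≈ -29.480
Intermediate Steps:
G(L) = -3*L²
n(R) = (-4 + R)/(-1 + R)
u = 535/76 (u = 6 + (-4 - 3*(-5)²)/(-1 - 3*(-5)²) = 6 + (-4 - 3*25)/(-1 - 3*25) = 6 + (-4 - 75)/(-1 - 75) = 6 - 79/(-76) = 6 - 1/76*(-79) = 6 + 79/76 = 535/76 ≈ 7.0395)
Y(d) = 535/(76*d)
-213 + (Y(2) - 1*(-180)) = -213 + ((535/76)/2 - 1*(-180)) = -213 + ((535/76)*(½) + 180) = -213 + (535/152 + 180) = -213 + 27895/152 = -4481/152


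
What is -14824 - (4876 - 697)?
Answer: -19003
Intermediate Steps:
-14824 - (4876 - 697) = -14824 - 1*4179 = -14824 - 4179 = -19003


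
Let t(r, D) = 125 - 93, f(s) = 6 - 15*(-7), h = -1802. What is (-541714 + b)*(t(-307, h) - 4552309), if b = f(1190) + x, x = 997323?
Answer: -2074563674440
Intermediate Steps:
f(s) = 111 (f(s) = 6 + 105 = 111)
t(r, D) = 32
b = 997434 (b = 111 + 997323 = 997434)
(-541714 + b)*(t(-307, h) - 4552309) = (-541714 + 997434)*(32 - 4552309) = 455720*(-4552277) = -2074563674440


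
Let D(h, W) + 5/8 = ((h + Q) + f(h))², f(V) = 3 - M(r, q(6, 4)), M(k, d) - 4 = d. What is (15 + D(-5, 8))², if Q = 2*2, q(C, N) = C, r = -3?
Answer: 393129/64 ≈ 6142.6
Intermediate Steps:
M(k, d) = 4 + d
Q = 4
f(V) = -7 (f(V) = 3 - (4 + 6) = 3 - 1*10 = 3 - 10 = -7)
D(h, W) = -5/8 + (-3 + h)² (D(h, W) = -5/8 + ((h + 4) - 7)² = -5/8 + ((4 + h) - 7)² = -5/8 + (-3 + h)²)
(15 + D(-5, 8))² = (15 + (-5/8 + (-3 - 5)²))² = (15 + (-5/8 + (-8)²))² = (15 + (-5/8 + 64))² = (15 + 507/8)² = (627/8)² = 393129/64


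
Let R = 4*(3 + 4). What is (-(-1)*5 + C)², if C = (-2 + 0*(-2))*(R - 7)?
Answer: 1369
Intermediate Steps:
R = 28 (R = 4*7 = 28)
C = -42 (C = (-2 + 0*(-2))*(28 - 7) = (-2 + 0)*21 = -2*21 = -42)
(-(-1)*5 + C)² = (-(-1)*5 - 42)² = (-1*(-1)*5 - 42)² = (1*5 - 42)² = (5 - 42)² = (-37)² = 1369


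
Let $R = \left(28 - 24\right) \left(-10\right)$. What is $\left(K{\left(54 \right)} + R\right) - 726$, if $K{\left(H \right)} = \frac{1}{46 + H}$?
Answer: $- \frac{76599}{100} \approx -765.99$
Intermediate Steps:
$R = -40$ ($R = 4 \left(-10\right) = -40$)
$\left(K{\left(54 \right)} + R\right) - 726 = \left(\frac{1}{46 + 54} - 40\right) - 726 = \left(\frac{1}{100} - 40\right) - 726 = - \frac{3999}{100} - 726 = - \frac{76599}{100}$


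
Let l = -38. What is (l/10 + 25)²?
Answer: 11236/25 ≈ 449.44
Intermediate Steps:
(l/10 + 25)² = (-38/10 + 25)² = (-38*⅒ + 25)² = (-19/5 + 25)² = (106/5)² = 11236/25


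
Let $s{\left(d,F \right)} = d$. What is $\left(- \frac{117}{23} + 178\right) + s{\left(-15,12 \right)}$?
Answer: $\frac{3632}{23} \approx 157.91$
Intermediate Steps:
$\left(- \frac{117}{23} + 178\right) + s{\left(-15,12 \right)} = \left(- \frac{117}{23} + 178\right) - 15 = \frac{3977}{23} - 15 = \frac{3632}{23}$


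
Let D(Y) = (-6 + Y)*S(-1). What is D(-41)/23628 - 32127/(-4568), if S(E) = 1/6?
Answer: 284647865/40474764 ≈ 7.0327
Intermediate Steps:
S(E) = 1/6 (S(E) = 1*(1/6) = 1/6)
D(Y) = -1 + Y/6 (D(Y) = (-6 + Y)*(1/6) = -1 + Y/6)
D(-41)/23628 - 32127/(-4568) = (-1 + (1/6)*(-41))/23628 - 32127/(-4568) = (-1 - 41/6)*(1/23628) - 32127*(-1/4568) = -47/6*1/23628 + 32127/4568 = -47/141768 + 32127/4568 = 284647865/40474764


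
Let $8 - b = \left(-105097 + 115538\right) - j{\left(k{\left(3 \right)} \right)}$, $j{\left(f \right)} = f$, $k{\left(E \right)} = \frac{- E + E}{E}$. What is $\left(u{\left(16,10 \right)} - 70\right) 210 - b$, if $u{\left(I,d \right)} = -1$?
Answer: $-4477$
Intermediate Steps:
$k{\left(E \right)} = 0$ ($k{\left(E \right)} = \frac{0}{E} = 0$)
$b = -10433$ ($b = 8 - \left(\left(-105097 + 115538\right) - 0\right) = 8 - \left(10441 + 0\right) = 8 - 10441 = -10433$)
$\left(u{\left(16,10 \right)} - 70\right) 210 - b = \left(-1 - 70\right) 210 - -10433 = \left(-71\right) 210 + 10433 = -14910 + 10433 = -4477$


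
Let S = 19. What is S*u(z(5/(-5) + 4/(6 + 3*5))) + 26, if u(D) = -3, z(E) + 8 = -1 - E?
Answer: -31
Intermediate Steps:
z(E) = -9 - E (z(E) = -8 + (-1 - E) = -9 - E)
S*u(z(5/(-5) + 4/(6 + 3*5))) + 26 = 19*(-3) + 26 = -57 + 26 = -31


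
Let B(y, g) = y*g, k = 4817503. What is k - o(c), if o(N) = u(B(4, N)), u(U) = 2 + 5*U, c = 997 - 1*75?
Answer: 4799061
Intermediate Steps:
B(y, g) = g*y
c = 922 (c = 997 - 75 = 922)
o(N) = 2 + 20*N (o(N) = 2 + 5*(N*4) = 2 + 5*(4*N) = 2 + 20*N)
k - o(c) = 4817503 - (2 + 20*922) = 4817503 - (2 + 18440) = 4817503 - 1*18442 = 4817503 - 18442 = 4799061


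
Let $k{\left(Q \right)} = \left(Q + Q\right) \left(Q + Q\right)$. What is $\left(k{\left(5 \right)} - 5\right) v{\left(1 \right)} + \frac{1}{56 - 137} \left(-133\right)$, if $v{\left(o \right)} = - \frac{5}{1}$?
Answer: $- \frac{38342}{81} \approx -473.36$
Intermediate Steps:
$k{\left(Q \right)} = 4 Q^{2}$ ($k{\left(Q \right)} = 2 Q 2 Q = 4 Q^{2}$)
$v{\left(o \right)} = -5$ ($v{\left(o \right)} = \left(-5\right) 1 = -5$)
$\left(k{\left(5 \right)} - 5\right) v{\left(1 \right)} + \frac{1}{56 - 137} \left(-133\right) = \left(4 \cdot 5^{2} - 5\right) \left(-5\right) + \frac{1}{56 - 137} \left(-133\right) = \left(4 \cdot 25 - 5\right) \left(-5\right) + \frac{1}{-81} \left(-133\right) = \left(100 - 5\right) \left(-5\right) - - \frac{133}{81} = 95 \left(-5\right) + \frac{133}{81} = -475 + \frac{133}{81} = - \frac{38342}{81}$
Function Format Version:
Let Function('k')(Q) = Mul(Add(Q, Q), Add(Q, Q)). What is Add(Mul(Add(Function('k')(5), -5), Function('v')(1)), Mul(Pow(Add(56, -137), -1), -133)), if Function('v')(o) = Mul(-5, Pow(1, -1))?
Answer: Rational(-38342, 81) ≈ -473.36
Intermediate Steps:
Function('k')(Q) = Mul(4, Pow(Q, 2)) (Function('k')(Q) = Mul(Mul(2, Q), Mul(2, Q)) = Mul(4, Pow(Q, 2)))
Function('v')(o) = -5 (Function('v')(o) = Mul(-5, 1) = -5)
Add(Mul(Add(Function('k')(5), -5), Function('v')(1)), Mul(Pow(Add(56, -137), -1), -133)) = Add(Mul(Add(Mul(4, Pow(5, 2)), -5), -5), Mul(Pow(Add(56, -137), -1), -133)) = Add(Mul(Add(Mul(4, 25), -5), -5), Mul(Pow(-81, -1), -133)) = Add(Mul(Add(100, -5), -5), Mul(Rational(-1, 81), -133)) = Add(Mul(95, -5), Rational(133, 81)) = Add(-475, Rational(133, 81)) = Rational(-38342, 81)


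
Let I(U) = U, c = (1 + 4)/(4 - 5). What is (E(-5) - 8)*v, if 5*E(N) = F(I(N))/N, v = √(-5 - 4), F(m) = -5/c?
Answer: -603*I/25 ≈ -24.12*I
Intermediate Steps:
c = -5 (c = 5/(-1) = 5*(-1) = -5)
F(m) = 1 (F(m) = -5/(-5) = -5*(-⅕) = 1)
v = 3*I (v = √(-9) = 3*I ≈ 3.0*I)
E(N) = 1/(5*N) (E(N) = (1/N)/5 = 1/(5*N))
(E(-5) - 8)*v = ((⅕)/(-5) - 8)*(3*I) = ((⅕)*(-⅕) - 8)*(3*I) = (-1/25 - 8)*(3*I) = -603*I/25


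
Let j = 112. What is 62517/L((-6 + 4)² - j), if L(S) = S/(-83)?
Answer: 1729637/36 ≈ 48046.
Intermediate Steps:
L(S) = -S/83 (L(S) = S*(-1/83) = -S/83)
62517/L((-6 + 4)² - j) = 62517/((-((-6 + 4)² - 1*112)/83)) = 62517/((-((-2)² - 112)/83)) = 62517/((-(4 - 112)/83)) = 62517/((-1/83*(-108))) = 62517/(108/83) = 62517*(83/108) = 1729637/36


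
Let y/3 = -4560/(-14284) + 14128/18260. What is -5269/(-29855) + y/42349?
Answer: 727817458900699/4122122206094585 ≈ 0.17656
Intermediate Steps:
y = 53450616/16301615 (y = 3*(-4560/(-14284) + 14128/18260) = 3*(-4560*(-1/14284) + 14128*(1/18260)) = 3*(1140/3571 + 3532/4565) = 3*(17816872/16301615) = 53450616/16301615 ≈ 3.2789)
-5269/(-29855) + y/42349 = -5269/(-29855) + (53450616/16301615)/42349 = -5269*(-1/29855) + (53450616/16301615)*(1/42349) = 5269/29855 + 53450616/690357093635 = 727817458900699/4122122206094585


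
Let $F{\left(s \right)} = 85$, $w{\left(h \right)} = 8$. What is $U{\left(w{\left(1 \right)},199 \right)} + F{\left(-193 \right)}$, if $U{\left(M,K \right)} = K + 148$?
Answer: $432$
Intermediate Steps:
$U{\left(M,K \right)} = 148 + K$
$U{\left(w{\left(1 \right)},199 \right)} + F{\left(-193 \right)} = \left(148 + 199\right) + 85 = 347 + 85 = 432$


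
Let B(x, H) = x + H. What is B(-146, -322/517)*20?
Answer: -1516080/517 ≈ -2932.5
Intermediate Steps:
B(x, H) = H + x
B(-146, -322/517)*20 = (-322/517 - 146)*20 = -75804/517*20 = -1516080/517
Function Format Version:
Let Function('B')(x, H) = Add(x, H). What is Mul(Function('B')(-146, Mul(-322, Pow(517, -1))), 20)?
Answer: Rational(-1516080, 517) ≈ -2932.5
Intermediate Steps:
Function('B')(x, H) = Add(H, x)
Mul(Function('B')(-146, Mul(-322, Pow(517, -1))), 20) = Mul(Add(Mul(-322, Pow(517, -1)), -146), 20) = Mul(Add(Mul(-322, Rational(1, 517)), -146), 20) = Mul(Add(Rational(-322, 517), -146), 20) = Mul(Rational(-75804, 517), 20) = Rational(-1516080, 517)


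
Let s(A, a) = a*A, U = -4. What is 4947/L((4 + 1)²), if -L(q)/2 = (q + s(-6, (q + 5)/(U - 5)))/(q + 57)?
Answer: -67609/15 ≈ -4507.3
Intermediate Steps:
s(A, a) = A*a
L(q) = -2*(10/3 + 5*q/3)/(57 + q) (L(q) = -2*(q - 6*(q + 5)/(-4 - 5))/(q + 57) = -2*(q - 6*(5 + q)/(-9))/(57 + q) = -2*(q - 6*(5 + q)*(-1)/9)/(57 + q) = -2*(q - 6*(-5/9 - q/9))/(57 + q) = -2*(q + (10/3 + 2*q/3))/(57 + q) = -2*(10/3 + 5*q/3)/(57 + q))
4947/L((4 + 1)²) = 4947/((10*(-2 - (4 + 1)²)/(3*(57 + (4 + 1)²)))) = 4947/((10*(-2 - 1*5²)/(3*(57 + 5²)))) = 4947/((10*(-2 - 1*25)/(3*(57 + 25)))) = 4947/(((10/3)*(-2 - 25)/82)) = 4947/(((10/3)*(1/82)*(-27))) = 4947/(-45/41) = 4947*(-41/45) = -67609/15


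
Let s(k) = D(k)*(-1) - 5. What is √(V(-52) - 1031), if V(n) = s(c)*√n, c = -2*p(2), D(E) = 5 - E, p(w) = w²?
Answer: √(-1031 - 36*I*√13) ≈ 2.0173 - 32.172*I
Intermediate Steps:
c = -8 (c = -2*2² = -2*4 = -8)
s(k) = -10 + k (s(k) = (5 - k)*(-1) - 5 = (-5 + k) - 5 = -10 + k)
V(n) = -18*√n (V(n) = (-10 - 8)*√n = -18*√n)
√(V(-52) - 1031) = √(-36*I*√13 - 1031) = √(-1031 - 36*I*√13)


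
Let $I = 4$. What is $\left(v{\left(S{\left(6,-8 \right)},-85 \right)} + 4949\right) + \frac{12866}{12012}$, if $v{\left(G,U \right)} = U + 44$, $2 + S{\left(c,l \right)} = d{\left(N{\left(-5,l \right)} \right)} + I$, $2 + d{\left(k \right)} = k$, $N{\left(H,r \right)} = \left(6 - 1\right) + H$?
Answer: $\frac{4211983}{858} \approx 4909.1$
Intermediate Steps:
$N{\left(H,r \right)} = 5 + H$
$d{\left(k \right)} = -2 + k$
$S{\left(c,l \right)} = 0$ ($S{\left(c,l \right)} = -2 + \left(\left(-2 + \left(5 - 5\right)\right) + 4\right) = -2 + \left(\left(-2 + 0\right) + 4\right) = -2 + \left(-2 + 4\right) = -2 + 2 = 0$)
$v{\left(G,U \right)} = 44 + U$
$\left(v{\left(S{\left(6,-8 \right)},-85 \right)} + 4949\right) + \frac{12866}{12012} = \left(\left(44 - 85\right) + 4949\right) + \frac{12866}{12012} = \left(-41 + 4949\right) + 12866 \cdot \frac{1}{12012} = 4908 + \frac{919}{858} = \frac{4211983}{858}$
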